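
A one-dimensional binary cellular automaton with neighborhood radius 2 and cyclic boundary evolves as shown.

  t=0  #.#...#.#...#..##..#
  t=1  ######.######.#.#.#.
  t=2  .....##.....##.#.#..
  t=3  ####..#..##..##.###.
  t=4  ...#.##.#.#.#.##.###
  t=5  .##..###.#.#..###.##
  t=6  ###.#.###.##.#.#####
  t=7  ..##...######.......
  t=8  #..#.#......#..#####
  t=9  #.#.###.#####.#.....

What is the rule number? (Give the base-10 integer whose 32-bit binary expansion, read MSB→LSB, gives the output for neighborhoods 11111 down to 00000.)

  nb #####: next=.  (t=1,i=2, bit31=0)
  nb ####.: next=.  (t=1,i=4, bit30=0)
  nb ###.#: next=#  (t=1,i=5, bit29=1)
  nb ###..: next=#  (t=3,i=3, bit28=1)
  nb ##.##: next=#  (t=1,i=6, bit27=1)
  nb ##.#.: next=#  (t=0,i=1, bit26=1)
  nb ##..#: next=.  (t=0,i=17, bit25=0)
  nb ##...: next=.  (t=2,i=7, bit24=0)
  nb #.###: next=.  (t=1,i=0, bit23=0)
  nb #.##.: next=#  (t=4,i=5, bit22=1)
  nb #.#.#: next=.  (t=1,i=14, bit21=0)
  nb #.#..: next=#  (t=0,i=2, bit20=1)
  nb #..##: next=#  (t=0,i=14, bit19=1)
  nb #..#.: next=#  (t=3,i=5, bit18=1)
  nb #...#: next=#  (t=0,i=4, bit17=1)
  nb #....: next=.  (t=2,i=8, bit16=0)
  nb .####: next=.  (t=1,i=1, bit15=0)
  nb .###.: next=#  (t=3,i=17, bit14=1)
  nb .##.#: next=#  (t=0,i=0, bit13=1)
  nb .##..: next=#  (t=0,i=16, bit12=1)
  nb .#.##: next=.  (t=1,i=19, bit11=0)
  nb .#.#.: next=#  (t=0,i=7, bit10=1)
  nb .#..#: next=.  (t=0,i=13, bit9=0)
  nb .#...: next=#  (t=0,i=3, bit8=1)
  nb ..###: next=.  (t=5,i=5, bit7=0)
  nb ..##.: next=.  (t=0,i=15, bit6=0)
  nb ..#.#: next=.  (t=0,i=6, bit5=0)
  nb ..#..: next=#  (t=0,i=12, bit4=1)
  nb ...##: next=.  (t=2,i=4, bit3=0)
  nb ...#.: next=#  (t=0,i=5, bit2=1)
  nb ....#: next=#  (t=2,i=3, bit1=1)
  nb .....: next=#  (t=2,i=0, bit0=1)
  bits 00111100010111100111010100010111 = 1012823319

1012823319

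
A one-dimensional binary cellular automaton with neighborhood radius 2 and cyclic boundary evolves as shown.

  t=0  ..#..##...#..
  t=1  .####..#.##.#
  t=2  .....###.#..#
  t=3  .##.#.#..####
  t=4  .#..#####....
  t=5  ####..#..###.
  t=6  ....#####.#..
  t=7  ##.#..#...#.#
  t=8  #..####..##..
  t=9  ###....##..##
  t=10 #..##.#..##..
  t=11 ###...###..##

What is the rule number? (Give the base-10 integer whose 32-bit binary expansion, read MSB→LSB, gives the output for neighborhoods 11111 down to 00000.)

2206025277

  nb #####: next=#  (t=4,i=6, bit31=1)
  nb ####.: next=.  (t=1,i=3, bit30=0)
  nb ###.#: next=.  (t=2,i=7, bit29=0)
  nb ###..: next=.  (t=1,i=4, bit28=0)
  nb ##.##: next=.  (t=3,i=0, bit27=0)
  nb ##.#.: next=.  (t=1,i=11, bit26=0)
  nb ##..#: next=#  (t=1,i=5, bit25=1)
  nb ##...: next=#  (t=0,i=7, bit24=1)
  nb #.###: next=.  (t=1,i=1, bit23=0)
  nb #.##.: next=#  (t=1,i=9, bit22=1)
  nb #.#.#: next=#  (t=1,i=12, bit21=1)
  nb #.#..: next=#  (t=2,i=9, bit20=1)
  nb #..##: next=#  (t=0,i=4, bit19=1)
  nb #..#.: next=#  (t=1,i=6, bit18=1)
  nb #...#: next=.  (t=0,i=8, bit17=0)
  nb #....: next=#  (t=0,i=12, bit16=1)
  nb .####: next=.  (t=1,i=2, bit15=0)
  nb .###.: next=#  (t=2,i=6, bit14=1)
  nb .##.#: next=.  (t=1,i=10, bit13=0)
  nb .##..: next=.  (t=0,i=6, bit12=0)
  nb .#.##: next=.  (t=1,i=0, bit11=0)
  nb .#.#.: next=#  (t=3,i=5, bit10=1)
  nb .#..#: next=#  (t=0,i=3, bit9=1)
  nb .#...: next=.  (t=0,i=11, bit8=0)
  nb ..###: next=.  (t=2,i=5, bit7=0)
  nb ..##.: next=.  (t=0,i=5, bit6=0)
  nb ..#.#: next=#  (t=1,i=7, bit5=1)
  nb ..#..: next=#  (t=0,i=2, bit4=1)
  nb ...##: next=#  (t=2,i=4, bit3=1)
  nb ...#.: next=#  (t=0,i=1, bit2=1)
  nb ....#: next=.  (t=0,i=0, bit1=0)
  nb .....: next=#  (t=2,i=2, bit0=1)
  bits 10000011011111010100011000111101 = 2206025277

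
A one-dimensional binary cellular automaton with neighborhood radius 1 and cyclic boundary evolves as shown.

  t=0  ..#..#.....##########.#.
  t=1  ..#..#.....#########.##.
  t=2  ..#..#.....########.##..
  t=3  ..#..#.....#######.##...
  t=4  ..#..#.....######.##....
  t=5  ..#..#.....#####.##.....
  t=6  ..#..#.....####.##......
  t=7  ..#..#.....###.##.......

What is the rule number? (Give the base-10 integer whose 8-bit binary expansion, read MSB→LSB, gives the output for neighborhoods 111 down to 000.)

  ### -> #   bit 7 = 1  t=0,i=12
  ##. -> .   bit 6 = 0  t=0,i=20
  #.# -> #   bit 5 = 1  t=0,i=21
  #.. -> .   bit 4 = 0  t=0,i=3
  .## -> #   bit 3 = 1  t=0,i=11
  .#. -> #   bit 2 = 1  t=0,i=2
  ..# -> .   bit 1 = 0  t=0,i=1
  ... -> .   bit 0 = 0  t=0,i=0
  bits 10101100 = 172

172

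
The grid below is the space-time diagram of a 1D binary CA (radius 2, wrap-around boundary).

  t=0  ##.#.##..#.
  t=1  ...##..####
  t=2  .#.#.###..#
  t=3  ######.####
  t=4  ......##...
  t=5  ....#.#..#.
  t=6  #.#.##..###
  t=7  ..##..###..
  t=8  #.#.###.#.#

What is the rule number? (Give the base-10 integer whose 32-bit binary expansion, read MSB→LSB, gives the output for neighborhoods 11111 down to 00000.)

  nb #####: next=.  (t=3,i=0, bit31=0)
  nb ####.: next=.  (t=1,i=9, bit30=0)
  nb ###.#: next=.  (t=3,i=5, bit29=0)
  nb ###..: next=#  (t=1,i=10, bit28=1)
  nb ##.##: next=#  (t=3,i=6, bit27=1)
  nb ##.#.: next=.  (t=0,i=2, bit26=0)
  nb ##..#: next=#  (t=0,i=7, bit25=1)
  nb ##...: next=.  (t=1,i=0, bit24=0)
  nb #.###: next=#  (t=2,i=5, bit23=1)
  nb #.##.: next=.  (t=0,i=0, bit22=0)
  nb #.#.#: next=#  (t=0,i=3, bit21=1)
  nb #.#..: next=.  (t=5,i=6, bit20=0)
  nb #..##: next=#  (t=1,i=6, bit19=1)
  nb #..#.: next=#  (t=0,i=8, bit18=1)
  nb #...#: next=#  (t=1,i=1, bit17=1)
  nb #....: next=#  (t=4,i=9, bit16=1)
  nb .####: next=.  (t=1,i=8, bit15=0)
  nb .###.: next=.  (t=2,i=6, bit14=0)
  nb .##.#: next=.  (t=0,i=1, bit13=0)
  nb .##..: next=.  (t=0,i=6, bit12=0)
  nb .#.##: next=#  (t=0,i=4, bit11=1)
  nb .#.#.: next=#  (t=2,i=0, bit10=1)
  nb .#..#: next=.  (t=5,i=7, bit9=0)
  nb .#...: next=#  (t=5,i=10, bit8=1)
  nb ..###: next=#  (t=1,i=7, bit7=1)
  nb ..##.: next=#  (t=1,i=3, bit6=1)
  nb ..#.#: next=#  (t=0,i=9, bit5=1)
  nb ..#..: next=#  (t=5,i=9, bit4=1)
  nb ...##: next=.  (t=1,i=2, bit3=0)
  nb ...#.: next=.  (t=5,i=3, bit2=0)
  nb ....#: next=#  (t=4,i=4, bit1=1)
  nb .....: next=.  (t=4,i=0, bit0=0)
  bits 00011010101011110000110111110010 = 447679986

447679986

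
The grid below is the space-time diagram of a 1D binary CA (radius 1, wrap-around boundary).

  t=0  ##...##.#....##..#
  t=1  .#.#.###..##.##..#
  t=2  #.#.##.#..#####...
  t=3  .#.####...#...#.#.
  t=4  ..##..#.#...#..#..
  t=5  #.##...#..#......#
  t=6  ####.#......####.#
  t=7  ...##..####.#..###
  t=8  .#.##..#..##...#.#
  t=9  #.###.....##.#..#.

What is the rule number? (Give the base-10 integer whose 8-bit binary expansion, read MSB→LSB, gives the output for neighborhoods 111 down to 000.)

  [7] ### => .  t=0,i=0
  [6] ##. => #  t=0,i=1
  [5] #.# => #  t=0,i=7
  [4] #.. => .  t=0,i=2
  [3] .## => #  t=0,i=5
  [2] .#. => .  t=0,i=8
  [1] ..# => .  t=0,i=4
  [0] ... => #  t=0,i=3
  bits 01101001 = 105

105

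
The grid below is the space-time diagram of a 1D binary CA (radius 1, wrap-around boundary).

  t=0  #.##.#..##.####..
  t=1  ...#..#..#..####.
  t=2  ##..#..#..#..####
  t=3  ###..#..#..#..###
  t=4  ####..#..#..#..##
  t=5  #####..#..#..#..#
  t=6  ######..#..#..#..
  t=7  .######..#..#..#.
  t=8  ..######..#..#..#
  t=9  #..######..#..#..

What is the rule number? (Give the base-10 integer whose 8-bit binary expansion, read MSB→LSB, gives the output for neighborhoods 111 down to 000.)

209

  ###|#  b7=1 t=0,i=12
  ##.|#  b6=1 t=0,i=3
  #.#|.  b5=0 t=0,i=1
  #..|#  b4=1 t=0,i=6
  .##|.  b3=0 t=0,i=2
  .#.|.  b2=0 t=0,i=0
  ..#|.  b1=0 t=0,i=7
  ...|#  b0=1 t=1,i=0
  bits 11010001 = 209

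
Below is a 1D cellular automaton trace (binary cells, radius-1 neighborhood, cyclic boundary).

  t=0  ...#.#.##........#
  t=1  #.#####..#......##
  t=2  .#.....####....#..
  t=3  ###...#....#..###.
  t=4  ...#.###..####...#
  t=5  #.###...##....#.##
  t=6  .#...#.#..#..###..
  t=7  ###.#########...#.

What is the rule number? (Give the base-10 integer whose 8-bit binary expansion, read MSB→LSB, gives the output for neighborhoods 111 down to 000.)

  ###|.  b7=0 t=1,i=3
  ##.|.  b6=0 t=0,i=8
  #.#|#  b5=1 t=0,i=4
  #..|#  b4=1 t=0,i=0
  .##|.  b3=0 t=0,i=7
  .#.|#  b2=1 t=0,i=3
  ..#|#  b1=1 t=0,i=2
  ...|.  b0=0 t=0,i=1
  bits 00110110 = 54

54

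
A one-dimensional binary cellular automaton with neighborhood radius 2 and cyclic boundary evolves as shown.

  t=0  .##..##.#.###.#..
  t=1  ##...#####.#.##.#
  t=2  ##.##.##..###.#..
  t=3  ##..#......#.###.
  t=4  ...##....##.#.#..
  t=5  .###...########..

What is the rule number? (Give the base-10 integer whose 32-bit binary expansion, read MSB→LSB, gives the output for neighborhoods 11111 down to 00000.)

2486627934

  #####|#  b31=1 t=1,i=7
  ####.|.  b30=0 t=1,i=8
  ###.#|.  b29=0 t=0,i=12
  ###..|#  b28=1 t=1,i=1
  ##.##|.  b27=0 t=1,i=15
  ##.#.|#  b26=1 t=0,i=7
  ##..#|.  b25=0 t=0,i=3
  ##...|.  b24=0 t=1,i=2
  #.###|.  b23=0 t=0,i=10
  #.##.|.  b22=0 t=1,i=13
  #.#.#|#  b21=1 t=0,i=8
  #.#..|#  b20=1 t=0,i=14
  #..##|.  b19=0 t=0,i=4
  #..#.|#  b18=1 t=3,i=3
  #...#|#  b17=1 t=0,i=16
  #....|.  b16=0 t=3,i=6
  .####|#  b15=1 t=1,i=6
  .###.|#  b14=1 t=0,i=11
  .##.#|#  b13=1 t=0,i=6
  .##..|.  b12=0 t=0,i=2
  .#.##|#  b11=1 t=0,i=9
  .#.#.|#  b10=1 t=4,i=13
  .#..#|#  b9=1 t=2,i=15
  .#...|.  b8=0 t=0,i=15
  ..###|.  b7=0 t=1,i=5
  ..##.|#  b6=1 t=0,i=1
  ..#.#|.  b5=0 t=3,i=11
  ..#..|#  b4=1 t=3,i=4
  ...##|#  b3=1 t=0,i=0
  ...#.|#  b2=1 t=3,i=10
  ....#|#  b1=1 t=3,i=9
  .....|.  b0=0 t=3,i=7
  bits 10010100001101101110111001011110 = 2486627934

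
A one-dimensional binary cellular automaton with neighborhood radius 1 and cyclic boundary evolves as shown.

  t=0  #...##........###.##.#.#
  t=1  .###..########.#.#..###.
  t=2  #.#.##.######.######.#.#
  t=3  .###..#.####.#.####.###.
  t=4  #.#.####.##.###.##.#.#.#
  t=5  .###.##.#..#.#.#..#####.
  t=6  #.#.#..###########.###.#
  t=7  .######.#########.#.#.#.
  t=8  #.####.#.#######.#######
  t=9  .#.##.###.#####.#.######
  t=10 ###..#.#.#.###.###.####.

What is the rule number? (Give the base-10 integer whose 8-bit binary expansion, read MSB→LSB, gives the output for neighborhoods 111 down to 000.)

  nb ###: next=#  (t=0,i=15, bit7=1)
  nb ##.: next=.  (t=0,i=0, bit6=0)
  nb #.#: next=#  (t=0,i=17, bit5=1)
  nb #..: next=#  (t=0,i=1, bit4=1)
  nb .##: next=.  (t=0,i=4, bit3=0)
  nb .#.: next=#  (t=0,i=21, bit2=1)
  nb ..#: next=#  (t=0,i=3, bit1=1)
  nb ...: next=#  (t=0,i=2, bit0=1)
  bits 10110111 = 183

183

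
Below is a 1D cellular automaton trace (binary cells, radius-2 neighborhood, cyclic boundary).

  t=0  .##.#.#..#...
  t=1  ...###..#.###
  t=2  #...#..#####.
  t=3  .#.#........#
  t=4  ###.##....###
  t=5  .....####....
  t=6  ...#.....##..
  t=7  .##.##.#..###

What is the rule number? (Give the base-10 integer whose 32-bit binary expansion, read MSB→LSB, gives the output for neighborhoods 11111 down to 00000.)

94723366

  [31] ##### => .  t=2,i=9
  [30] ####. => .  t=2,i=10
  [29] ###.# => .  t=2,i=11
  [28] ###.. => .  t=1,i=5
  [27] ##.## => .  t=4,i=3
  [26] ##.#. => #  t=0,i=3
  [25] ##..# => .  t=1,i=6
  [24] ##... => #  t=1,i=0
  [23] #.### => #  t=1,i=10
  [22] #.##. => .  t=4,i=4
  [21] #.#.# => #  t=0,i=4
  [20] #.#.. => .  t=0,i=6
  [19] #..## => .  t=2,i=6
  [18] #..#. => #  t=0,i=8
  [17] #...# => .  t=1,i=1
  [16] #.... => #  t=0,i=11
  [15] .#### => .  t=2,i=8
  [14] .###. => #  t=1,i=4
  [13] .##.# => .  t=0,i=2
  [12] .##.. => #  t=4,i=5
  [11] .#.## => #  t=1,i=9
  [10] .#.#. => #  t=0,i=5
  [9] .#..# => .  t=0,i=7
  [8] .#... => #  t=0,i=10
  [7] ..### => .  t=1,i=3
  [6] ..##. => .  t=0,i=1
  [5] ..#.# => #  t=1,i=8
  [4] ..#.. => .  t=0,i=9
  [3] ...## => .  t=0,i=0
  [2] ...#. => #  t=2,i=3
  [1] ....# => #  t=0,i=12
  [0] ..... => .  t=3,i=6
  bits 00000101101001010101110100100110 = 94723366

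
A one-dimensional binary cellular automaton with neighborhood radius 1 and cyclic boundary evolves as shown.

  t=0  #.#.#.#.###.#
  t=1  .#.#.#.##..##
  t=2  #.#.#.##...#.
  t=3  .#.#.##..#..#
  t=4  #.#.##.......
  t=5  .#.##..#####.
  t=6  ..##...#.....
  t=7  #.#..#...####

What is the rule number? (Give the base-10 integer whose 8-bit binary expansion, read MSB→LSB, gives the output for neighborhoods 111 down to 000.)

  ### -> .   bit 7 = 0  t=0,i=9
  ##. -> .   bit 6 = 0  t=0,i=0
  #.# -> #   bit 5 = 1  t=0,i=1
  #.. -> .   bit 4 = 0  t=1,i=9
  .## -> #   bit 3 = 1  t=0,i=8
  .#. -> .   bit 2 = 0  t=0,i=2
  ..# -> .   bit 1 = 0  t=1,i=10
  ... -> #   bit 0 = 1  t=2,i=9
  bits 00101001 = 41

41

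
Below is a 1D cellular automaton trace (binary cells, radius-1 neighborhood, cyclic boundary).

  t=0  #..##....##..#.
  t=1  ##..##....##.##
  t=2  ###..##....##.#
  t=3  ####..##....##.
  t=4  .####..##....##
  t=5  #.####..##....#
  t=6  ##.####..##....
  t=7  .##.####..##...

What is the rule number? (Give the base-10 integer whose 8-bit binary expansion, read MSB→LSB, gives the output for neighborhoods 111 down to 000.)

244

  ###|#  b7=1 t=1,i=0
  ##.|#  b6=1 t=0,i=4
  #.#|#  b5=1 t=0,i=14
  #..|#  b4=1 t=0,i=1
  .##|.  b3=0 t=0,i=3
  .#.|#  b2=1 t=0,i=0
  ..#|.  b1=0 t=0,i=2
  ...|.  b0=0 t=0,i=6
  bits 11110100 = 244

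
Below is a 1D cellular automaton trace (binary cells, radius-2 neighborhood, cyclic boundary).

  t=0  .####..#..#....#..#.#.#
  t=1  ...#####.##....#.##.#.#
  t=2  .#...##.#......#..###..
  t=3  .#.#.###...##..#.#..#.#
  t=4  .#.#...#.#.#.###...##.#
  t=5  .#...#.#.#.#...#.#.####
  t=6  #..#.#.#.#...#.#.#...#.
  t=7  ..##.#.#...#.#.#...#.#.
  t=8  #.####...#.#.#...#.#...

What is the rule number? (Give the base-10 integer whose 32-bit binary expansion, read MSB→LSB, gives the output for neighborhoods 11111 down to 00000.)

  #####|#  b31=1 t=1,i=5
  ####.|#  b30=1 t=0,i=3
  ###.#|.  b29=0 t=1,i=7
  ###..|#  b28=1 t=0,i=4
  ##.##|#  b27=1 t=1,i=8
  ##.#.|#  b26=1 t=1,i=19
  ##..#|#  b25=1 t=0,i=5
  ##...|.  b24=0 t=1,i=11
  #.###|.  b23=0 t=0,i=1
  #.##.|.  b22=0 t=1,i=9
  #.#.#|#  b21=1 t=0,i=20
  #.#..|.  b20=0 t=1,i=22
  #..##|#  b19=1 t=2,i=17
  #..#.|#  b18=1 t=0,i=6
  #...#|#  b17=1 t=1,i=1
  #....|.  b16=0 t=0,i=12
  .####|.  b15=0 t=0,i=2
  .###.|.  b14=0 t=2,i=19
  .##.#|#  b13=1 t=1,i=18
  .##..|.  b12=0 t=1,i=10
  .#.##|.  b11=0 t=0,i=0
  .#.#.|.  b10=0 t=0,i=19
  .#..#|.  b9=0 t=0,i=8
  .#...|.  b8=0 t=0,i=11
  ..###|.  b7=0 t=1,i=3
  ..##.|#  b6=1 t=2,i=5
  ..#.#|#  b5=1 t=0,i=18
  ..#..|#  b4=1 t=0,i=7
  ...##|.  b3=0 t=1,i=2
  ...#.|.  b2=0 t=0,i=14
  ....#|.  b1=0 t=0,i=13
  .....|#  b0=1 t=2,i=11
  bits 11011110001011100010000001110001 = 3727564913

3727564913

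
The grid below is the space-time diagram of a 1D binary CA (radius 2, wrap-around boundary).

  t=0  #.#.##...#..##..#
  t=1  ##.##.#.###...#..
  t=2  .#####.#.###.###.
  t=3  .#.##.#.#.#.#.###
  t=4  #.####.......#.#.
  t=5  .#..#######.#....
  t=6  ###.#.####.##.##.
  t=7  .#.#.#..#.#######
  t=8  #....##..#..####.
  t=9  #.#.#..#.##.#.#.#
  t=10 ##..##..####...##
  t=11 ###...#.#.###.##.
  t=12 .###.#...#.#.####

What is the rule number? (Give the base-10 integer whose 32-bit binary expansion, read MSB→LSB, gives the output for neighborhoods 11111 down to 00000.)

  ##### -> #   bit 31 = 1  t=2,i=3
  ####. -> #   bit 30 = 1  t=2,i=4
  ###.# -> .   bit 29 = 0  t=2,i=5
  ###.. -> #   bit 28 = 1  t=1,i=10
  ##.## -> #   bit 27 = 1  t=1,i=2
  ##.#. -> #   bit 26 = 1  t=0,i=1
  ##..# -> #   bit 25 = 1  t=0,i=14
  ##... -> #   bit 24 = 1  t=0,i=6
  #.### -> .   bit 23 = 0  t=1,i=8
  #.##. -> #   bit 22 = 1  t=0,i=4
  #.#.# -> .   bit 21 = 0  t=0,i=2
  #.#.. -> #   bit 20 = 1  t=5,i=12
  #..## -> .   bit 19 = 0  t=0,i=11
  #..#. -> .   bit 18 = 0  t=7,i=7
  #...# -> .   bit 17 = 0  t=0,i=7
  #.... -> #   bit 16 = 1  t=4,i=7
  .#### -> .   bit 15 = 0  t=2,i=2
  .###. -> #   bit 14 = 1  t=1,i=9
  .##.# -> #   bit 13 = 1  t=0,i=0
  .##.. -> .   bit 12 = 0  t=0,i=5
  .#.## -> #   bit 11 = 1  t=0,i=3
  .#.#. -> .   bit 10 = 0  t=3,i=7
  .#..# -> #   bit 9 = 1  t=0,i=10
  .#... -> .   bit 8 = 0  t=5,i=13
  ..### -> #   bit 7 = 1  t=2,i=1
  ..##. -> .   bit 6 = 0  t=0,i=12
  ..#.# -> .   bit 5 = 0  t=4,i=13
  ..#.. -> #   bit 4 = 1  t=0,i=9
  ...## -> #   bit 3 = 1  t=8,i=4
  ...#. -> #   bit 2 = 1  t=0,i=8
  ....# -> .   bit 1 = 0  t=4,i=11
  ..... -> #   bit 0 = 1  t=4,i=8
  bits 11011111010100010110101010011101 = 3746654877

3746654877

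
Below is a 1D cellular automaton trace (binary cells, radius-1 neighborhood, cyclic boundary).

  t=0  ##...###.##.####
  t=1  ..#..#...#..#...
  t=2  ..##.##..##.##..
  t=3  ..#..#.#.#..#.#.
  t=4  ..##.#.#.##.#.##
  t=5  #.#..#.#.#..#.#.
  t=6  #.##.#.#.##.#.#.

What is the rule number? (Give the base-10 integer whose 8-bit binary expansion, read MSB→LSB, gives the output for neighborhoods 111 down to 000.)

  [7] ### => .  t=0,i=0
  [6] ##. => .  t=0,i=1
  [5] #.# => .  t=0,i=8
  [4] #.. => #  t=0,i=2
  [3] .## => #  t=0,i=5
  [2] .#. => #  t=1,i=2
  [1] ..# => .  t=0,i=4
  [0] ... => .  t=0,i=3
  bits 00011100 = 28

28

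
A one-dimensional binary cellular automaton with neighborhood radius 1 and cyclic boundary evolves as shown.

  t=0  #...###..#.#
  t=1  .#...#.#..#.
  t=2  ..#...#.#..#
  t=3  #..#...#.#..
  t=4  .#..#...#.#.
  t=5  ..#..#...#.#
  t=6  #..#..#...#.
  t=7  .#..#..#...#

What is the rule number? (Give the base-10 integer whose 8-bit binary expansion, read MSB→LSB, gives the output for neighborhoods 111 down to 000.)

176

  ### -> #   bit 7 = 1  t=0,i=5
  ##. -> .   bit 6 = 0  t=0,i=0
  #.# -> #   bit 5 = 1  t=0,i=10
  #.. -> #   bit 4 = 1  t=0,i=1
  .## -> .   bit 3 = 0  t=0,i=4
  .#. -> .   bit 2 = 0  t=0,i=9
  ..# -> .   bit 1 = 0  t=0,i=3
  ... -> .   bit 0 = 0  t=0,i=2
  bits 10110000 = 176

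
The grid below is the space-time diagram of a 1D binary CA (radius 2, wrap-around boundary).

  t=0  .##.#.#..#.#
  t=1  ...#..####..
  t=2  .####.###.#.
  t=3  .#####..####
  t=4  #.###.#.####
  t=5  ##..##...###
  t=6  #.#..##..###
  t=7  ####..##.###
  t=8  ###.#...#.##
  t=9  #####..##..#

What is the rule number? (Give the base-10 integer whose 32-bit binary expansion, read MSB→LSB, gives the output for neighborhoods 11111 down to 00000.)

4011102902

  nb #####: next=#  (t=3,i=3, bit31=1)
  nb ####.: next=#  (t=1,i=8, bit30=1)
  nb ###.#: next=#  (t=2,i=4, bit29=1)
  nb ###..: next=.  (t=1,i=9, bit28=0)
  nb ##.##: next=#  (t=2,i=5, bit27=1)
  nb ##.#.: next=#  (t=0,i=3, bit26=1)
  nb ##..#: next=#  (t=3,i=6, bit25=1)
  nb ##...: next=#  (t=1,i=10, bit24=1)
  nb #.###: next=.  (t=2,i=6, bit23=0)
  nb #.##.: next=.  (t=0,i=1, bit22=0)
  nb #.#.#: next=.  (t=0,i=4, bit21=0)
  nb #.#..: next=#  (t=0,i=6, bit20=1)
  nb #..##: next=.  (t=1,i=5, bit19=0)
  nb #..#.: next=#  (t=0,i=8, bit18=1)
  nb #...#: next=.  (t=5,i=7, bit17=0)
  nb #....: next=.  (t=1,i=11, bit16=0)
  nb .####: next=#  (t=1,i=7, bit15=1)
  nb .###.: next=.  (t=2,i=7, bit14=0)
  nb .##.#: next=.  (t=0,i=2, bit13=0)
  nb .##..: next=#  (t=5,i=5, bit12=1)
  nb .#.##: next=.  (t=0,i=0, bit11=0)
  nb .#.#.: next=.  (t=0,i=5, bit10=0)
  nb .#..#: next=#  (t=0,i=7, bit9=1)
  nb .#...: next=.  (t=8,i=5, bit8=0)
  nb ..###: next=#  (t=1,i=6, bit7=1)
  nb ..##.: next=.  (t=5,i=4, bit6=0)
  nb ..#.#: next=#  (t=0,i=9, bit5=1)
  nb ..#..: next=#  (t=1,i=3, bit4=1)
  nb ...##: next=.  (t=5,i=8, bit3=0)
  nb ...#.: next=#  (t=1,i=2, bit2=1)
  nb ....#: next=#  (t=1,i=1, bit1=1)
  nb .....: next=.  (t=1,i=0, bit0=0)
  bits 11101111000101001001001010110110 = 4011102902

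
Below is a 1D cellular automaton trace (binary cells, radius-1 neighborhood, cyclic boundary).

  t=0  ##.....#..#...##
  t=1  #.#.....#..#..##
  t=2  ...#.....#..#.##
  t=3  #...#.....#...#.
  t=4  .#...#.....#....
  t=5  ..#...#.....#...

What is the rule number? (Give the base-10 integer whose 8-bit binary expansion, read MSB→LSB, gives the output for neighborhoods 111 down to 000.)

  nb ###: next=#  (t=0,i=0, bit7=1)
  nb ##.: next=.  (t=0,i=1, bit6=0)
  nb #.#: next=.  (t=1,i=1, bit5=0)
  nb #..: next=#  (t=0,i=2, bit4=1)
  nb .##: next=#  (t=0,i=14, bit3=1)
  nb .#.: next=.  (t=0,i=7, bit2=0)
  nb ..#: next=.  (t=0,i=6, bit1=0)
  nb ...: next=.  (t=0,i=3, bit0=0)
  bits 10011000 = 152

152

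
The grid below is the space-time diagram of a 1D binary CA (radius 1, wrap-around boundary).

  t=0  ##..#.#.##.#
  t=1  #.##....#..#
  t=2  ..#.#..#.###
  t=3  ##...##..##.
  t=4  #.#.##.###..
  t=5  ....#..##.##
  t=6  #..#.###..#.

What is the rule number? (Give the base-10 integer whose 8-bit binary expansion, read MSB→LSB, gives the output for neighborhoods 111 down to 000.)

154

  [7] ### => #  t=0,i=0
  [6] ##. => .  t=0,i=1
  [5] #.# => .  t=0,i=5
  [4] #.. => #  t=0,i=2
  [3] .## => #  t=0,i=8
  [2] .#. => .  t=0,i=4
  [1] ..# => #  t=0,i=3
  [0] ... => .  t=1,i=5
  bits 10011010 = 154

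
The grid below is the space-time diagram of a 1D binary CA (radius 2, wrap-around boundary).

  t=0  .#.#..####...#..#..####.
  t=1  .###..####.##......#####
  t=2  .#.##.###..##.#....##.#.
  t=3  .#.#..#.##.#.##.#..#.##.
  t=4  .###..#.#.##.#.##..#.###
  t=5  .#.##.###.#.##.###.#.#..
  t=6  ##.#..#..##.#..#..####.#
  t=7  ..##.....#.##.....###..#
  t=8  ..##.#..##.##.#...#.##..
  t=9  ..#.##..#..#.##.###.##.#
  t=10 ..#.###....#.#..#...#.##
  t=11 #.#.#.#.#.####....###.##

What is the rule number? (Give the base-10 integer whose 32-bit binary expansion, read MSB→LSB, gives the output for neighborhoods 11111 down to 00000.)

1458803940

  nb #####: next=.  (t=1,i=21, bit31=0)
  nb ####.: next=#  (t=0,i=8, bit30=1)
  nb ###.#: next=.  (t=1,i=9, bit29=0)
  nb ###..: next=#  (t=0,i=9, bit28=1)
  nb ##.##: next=.  (t=1,i=0, bit27=0)
  nb ##.#.: next=#  (t=2,i=13, bit26=1)
  nb ##..#: next=#  (t=0,i=23, bit25=1)
  nb ##...: next=.  (t=0,i=10, bit24=0)
  nb #.###: next=#  (t=1,i=1, bit23=1)
  nb #.##.: next=#  (t=1,i=11, bit22=1)
  nb #.#.#: next=#  (t=3,i=11, bit21=1)
  nb #.#..: next=#  (t=0,i=3, bit20=1)
  nb #..##: next=.  (t=0,i=5, bit19=0)
  nb #..#.: next=.  (t=0,i=0, bit18=0)
  nb #...#: next=#  (t=0,i=11, bit17=1)
  nb #....: next=#  (t=1,i=14, bit16=1)
  nb .####: next=#  (t=0,i=7, bit15=1)
  nb .###.: next=.  (t=1,i=2, bit14=0)
  nb .##.#: next=.  (t=2,i=4, bit13=0)
  nb .##..: next=#  (t=1,i=12, bit12=1)
  nb .#.##: next=.  (t=2,i=2, bit11=0)
  nb .#.#.: next=#  (t=0,i=2, bit10=1)
  nb .#..#: next=.  (t=0,i=4, bit9=0)
  nb .#...: next=.  (t=2,i=15, bit8=0)
  nb ..###: next=#  (t=0,i=6, bit7=1)
  nb ..##.: next=#  (t=2,i=11, bit6=1)
  nb ..#.#: next=#  (t=0,i=1, bit5=1)
  nb ..#..: next=.  (t=0,i=13, bit4=0)
  nb ...##: next=.  (t=1,i=18, bit3=0)
  nb ...#.: next=#  (t=0,i=12, bit2=1)
  nb ....#: next=.  (t=1,i=17, bit1=0)
  nb .....: next=.  (t=1,i=15, bit0=0)
  bits 01010110111100111001010011100100 = 1458803940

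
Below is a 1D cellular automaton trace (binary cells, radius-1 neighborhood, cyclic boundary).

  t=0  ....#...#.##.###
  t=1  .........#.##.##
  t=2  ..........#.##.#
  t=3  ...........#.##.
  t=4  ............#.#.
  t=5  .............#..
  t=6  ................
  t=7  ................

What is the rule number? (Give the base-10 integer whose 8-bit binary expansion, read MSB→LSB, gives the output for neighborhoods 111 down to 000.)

  nb ###: next=#  (t=0,i=14, bit7=1)
  nb ##.: next=#  (t=0,i=11, bit6=1)
  nb #.#: next=#  (t=0,i=9, bit5=1)
  nb #..: next=.  (t=0,i=0, bit4=0)
  nb .##: next=.  (t=0,i=10, bit3=0)
  nb .#.: next=.  (t=0,i=4, bit2=0)
  nb ..#: next=.  (t=0,i=3, bit1=0)
  nb ...: next=.  (t=0,i=1, bit0=0)
  bits 11100000 = 224

224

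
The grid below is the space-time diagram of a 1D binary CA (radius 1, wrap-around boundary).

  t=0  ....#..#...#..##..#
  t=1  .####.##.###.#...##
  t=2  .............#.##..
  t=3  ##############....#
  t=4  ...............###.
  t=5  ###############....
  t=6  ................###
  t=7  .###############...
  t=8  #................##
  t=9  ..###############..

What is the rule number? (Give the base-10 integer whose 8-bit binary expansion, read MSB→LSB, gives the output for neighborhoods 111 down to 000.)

7

  nb ###: next=.  (t=1,i=2, bit7=0)
  nb ##.: next=.  (t=0,i=15, bit6=0)
  nb #.#: next=.  (t=1,i=0, bit5=0)
  nb #..: next=.  (t=0,i=0, bit4=0)
  nb .##: next=.  (t=0,i=14, bit3=0)
  nb .#.: next=#  (t=0,i=4, bit2=1)
  nb ..#: next=#  (t=0,i=3, bit1=1)
  nb ...: next=#  (t=0,i=1, bit0=1)
  bits 00000111 = 7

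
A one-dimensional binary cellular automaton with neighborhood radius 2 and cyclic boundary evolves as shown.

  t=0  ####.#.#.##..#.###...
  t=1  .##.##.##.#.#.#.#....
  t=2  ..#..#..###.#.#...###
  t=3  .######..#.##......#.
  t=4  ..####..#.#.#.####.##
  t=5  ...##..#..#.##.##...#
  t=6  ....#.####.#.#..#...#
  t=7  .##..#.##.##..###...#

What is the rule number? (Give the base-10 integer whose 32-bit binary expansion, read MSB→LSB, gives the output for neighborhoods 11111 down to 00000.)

  [31] ##### => #  t=3,i=3
  [30] ####. => #  t=0,i=2
  [29] ###.# => .  t=0,i=3
  [28] ###.. => .  t=0,i=17
  [27] ##.## => .  t=1,i=3
  [26] ##.#. => #  t=0,i=4
  [25] ##..# => .  t=0,i=11
  [24] ##... => .  t=0,i=18
  [23] #.### => .  t=0,i=15
  [22] #.##. => .  t=0,i=9
  [21] #.#.# => #  t=0,i=5
  [20] #.#.. => .  t=1,i=16
  [19] #..## => .  t=2,i=7
  [18] #..#. => #  t=0,i=12
  [17] #...# => .  t=0,i=19
  [16] #.... => #  t=1,i=18
  [15] .#### => #  t=0,i=1
  [14] .###. => #  t=0,i=16
  [13] .##.# => #  t=1,i=2
  [12] .##.. => #  t=0,i=10
  [11] .#.## => #  t=0,i=8
  [10] .#.#. => .  t=0,i=6
  [9] .#..# => #  t=2,i=3
  [8] .#... => .  t=1,i=17
  [7] ..### => .  t=0,i=0
  [6] ..##. => .  t=1,i=1
  [5] ..#.# => .  t=0,i=13
  [4] ..#.. => #  t=2,i=2
  [3] ...## => .  t=0,i=20
  [2] ...#. => .  t=3,i=18
  [1] ....# => #  t=1,i=20
  [0] ..... => #  t=1,i=19
  bits 11000100001001011111101000010011 = 3290823187

3290823187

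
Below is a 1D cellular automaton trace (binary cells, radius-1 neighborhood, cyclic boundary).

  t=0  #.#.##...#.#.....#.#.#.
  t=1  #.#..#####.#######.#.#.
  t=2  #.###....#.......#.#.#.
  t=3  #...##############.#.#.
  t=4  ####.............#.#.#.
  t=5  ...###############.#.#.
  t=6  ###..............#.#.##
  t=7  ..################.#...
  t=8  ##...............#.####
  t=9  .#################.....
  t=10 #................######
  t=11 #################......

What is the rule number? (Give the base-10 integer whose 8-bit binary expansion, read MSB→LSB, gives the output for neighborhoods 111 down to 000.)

87

  nb ###: next=.  (t=1,i=6, bit7=0)
  nb ##.: next=#  (t=0,i=5, bit6=1)
  nb #.#: next=.  (t=0,i=1, bit5=0)
  nb #..: next=#  (t=0,i=6, bit4=1)
  nb .##: next=.  (t=0,i=4, bit3=0)
  nb .#.: next=#  (t=0,i=0, bit2=1)
  nb ..#: next=#  (t=0,i=8, bit1=1)
  nb ...: next=#  (t=0,i=7, bit0=1)
  bits 01010111 = 87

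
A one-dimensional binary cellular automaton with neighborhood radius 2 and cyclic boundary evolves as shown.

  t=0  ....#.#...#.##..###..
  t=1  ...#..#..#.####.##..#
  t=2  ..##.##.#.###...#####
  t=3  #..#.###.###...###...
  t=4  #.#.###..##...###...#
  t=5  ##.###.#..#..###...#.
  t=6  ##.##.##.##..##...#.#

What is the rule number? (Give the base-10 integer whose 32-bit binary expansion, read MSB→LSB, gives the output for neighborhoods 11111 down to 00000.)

  [31] ##### => .  t=2,i=18
  [30] ####. => .  t=1,i=13
  [29] ###.# => .  t=1,i=14
  [28] ###.. => .  t=0,i=18
  [27] ##.## => .  t=1,i=15
  [26] ##.#. => #  t=2,i=7
  [25] ##..# => #  t=0,i=14
  [24] ##... => .  t=0,i=19
  [23] #.### => #  t=1,i=11
  [22] #.##. => #  t=0,i=12
  [21] #.#.# => .  t=2,i=8
  [20] #.#.. => #  t=0,i=6
  [19] #..## => .  t=0,i=15
  [18] #..#. => #  t=1,i=5
  [17] #...# => .  t=0,i=8
  [16] #.... => #  t=0,i=20
  [15] .#### => #  t=1,i=12
  [14] .###. => #  t=0,i=17
  [13] .##.# => #  t=2,i=3
  [12] .##.. => #  t=0,i=13
  [11] .#.## => #  t=0,i=11
  [10] .#.#. => .  t=0,i=5
  [9] .#..# => .  t=1,i=4
  [8] .#... => .  t=0,i=7
  [7] ..### => #  t=0,i=16
  [6] ..##. => .  t=2,i=2
  [5] ..#.# => .  t=0,i=4
  [4] ..#.. => #  t=1,i=3
  [3] ...## => #  t=2,i=15
  [2] ...#. => #  t=0,i=3
  [1] ....# => .  t=0,i=2
  [0] ..... => .  t=0,i=0
  bits 00000110110101011111100010011100 = 114686108

114686108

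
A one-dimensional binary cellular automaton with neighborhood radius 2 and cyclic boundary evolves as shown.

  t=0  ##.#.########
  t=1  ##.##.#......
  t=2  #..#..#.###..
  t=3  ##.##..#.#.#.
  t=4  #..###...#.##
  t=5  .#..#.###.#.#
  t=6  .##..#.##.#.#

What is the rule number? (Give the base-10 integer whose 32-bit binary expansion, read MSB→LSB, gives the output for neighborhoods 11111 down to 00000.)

1668536917

  nb #####: next=.  (t=0,i=7, bit31=0)
  nb ####.: next=#  (t=0,i=0, bit30=1)
  nb ###.#: next=#  (t=0,i=1, bit29=1)
  nb ###..: next=.  (t=2,i=10, bit28=0)
  nb ##.##: next=.  (t=1,i=2, bit27=0)
  nb ##.#.: next=.  (t=0,i=2, bit26=0)
  nb ##..#: next=#  (t=2,i=11, bit25=1)
  nb ##...: next=#  (t=4,i=6, bit24=1)
  nb #.###: next=.  (t=0,i=5, bit23=0)
  nb #.##.: next=#  (t=1,i=3, bit22=1)
  nb #.#.#: next=#  (t=0,i=3, bit21=1)
  nb #.#..: next=#  (t=1,i=6, bit20=1)
  nb #..##: next=.  (t=4,i=2, bit19=0)
  nb #..#.: next=.  (t=2,i=2, bit18=0)
  nb #...#: next=#  (t=4,i=7, bit17=1)
  nb #....: next=#  (t=1,i=8, bit16=1)
  nb .####: next=#  (t=0,i=6, bit15=1)
  nb .###.: next=#  (t=2,i=9, bit14=1)
  nb .##.#: next=.  (t=1,i=1, bit13=0)
  nb .##..: next=#  (t=3,i=4, bit12=1)
  nb .#.##: next=#  (t=0,i=4, bit11=1)
  nb .#.#.: next=.  (t=3,i=8, bit10=0)
  nb .#..#: next=#  (t=2,i=1, bit9=1)
  nb .#...: next=.  (t=1,i=7, bit8=0)
  nb ..###: next=.  (t=4,i=3, bit7=0)
  nb ..##.: next=#  (t=1,i=0, bit6=1)
  nb ..#.#: next=.  (t=2,i=6, bit5=0)
  nb ..#..: next=#  (t=2,i=0, bit4=1)
  nb ...##: next=.  (t=1,i=12, bit3=0)
  nb ...#.: next=#  (t=4,i=8, bit2=1)
  nb ....#: next=.  (t=1,i=11, bit1=0)
  nb .....: next=#  (t=1,i=9, bit0=1)
  bits 01100011011100111101101001010101 = 1668536917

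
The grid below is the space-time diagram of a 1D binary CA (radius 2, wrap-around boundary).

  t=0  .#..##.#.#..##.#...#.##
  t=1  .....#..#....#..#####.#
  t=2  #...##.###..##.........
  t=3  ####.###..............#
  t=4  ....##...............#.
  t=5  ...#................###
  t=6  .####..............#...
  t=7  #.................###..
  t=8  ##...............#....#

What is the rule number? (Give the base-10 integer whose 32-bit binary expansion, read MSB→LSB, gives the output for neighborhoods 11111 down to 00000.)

  nb #####: next=.  (t=1,i=18, bit31=0)
  nb ####.: next=.  (t=1,i=19, bit30=0)
  nb ###.#: next=.  (t=1,i=20, bit29=0)
  nb ###..: next=.  (t=2,i=9, bit28=0)
  nb ##.##: next=#  (t=2,i=6, bit27=1)
  nb ##.#.: next=.  (t=0,i=0, bit26=0)
  nb ##..#: next=.  (t=2,i=10, bit25=0)
  nb ##...: next=.  (t=2,i=14, bit24=0)
  nb #.###: next=#  (t=2,i=7, bit23=1)
  nb #.##.: next=.  (t=0,i=21, bit22=0)
  nb #.#.#: next=.  (t=0,i=7, bit21=0)
  nb #.#..: next=.  (t=0,i=1, bit20=0)
  nb #..##: next=.  (t=0,i=3, bit19=0)
  nb #..#.: next=#  (t=1,i=7, bit18=1)
  nb #...#: next=#  (t=0,i=17, bit17=1)
  nb #....: next=.  (t=1,i=1, bit16=0)
  nb .####: next=.  (t=1,i=17, bit15=0)
  nb .###.: next=.  (t=2,i=8, bit14=0)
  nb .##.#: next=#  (t=0,i=5, bit13=1)
  nb .##..: next=.  (t=2,i=13, bit12=0)
  nb .#.##: next=#  (t=0,i=20, bit11=1)
  nb .#.#.: next=#  (t=0,i=8, bit10=1)
  nb .#..#: next=.  (t=0,i=2, bit9=0)
  nb .#...: next=#  (t=0,i=16, bit8=1)
  nb ..###: next=.  (t=1,i=16, bit7=0)
  nb ..##.: next=.  (t=0,i=4, bit6=0)
  nb ..#.#: next=#  (t=0,i=19, bit5=1)
  nb ..#..: next=#  (t=1,i=5, bit4=1)
  nb ...##: next=#  (t=2,i=3, bit3=1)
  nb ...#.: next=#  (t=0,i=18, bit2=1)
  nb ....#: next=.  (t=1,i=3, bit1=0)
  nb .....: next=.  (t=1,i=2, bit0=0)
  bits 00001000100001100010110100111100 = 143011132

143011132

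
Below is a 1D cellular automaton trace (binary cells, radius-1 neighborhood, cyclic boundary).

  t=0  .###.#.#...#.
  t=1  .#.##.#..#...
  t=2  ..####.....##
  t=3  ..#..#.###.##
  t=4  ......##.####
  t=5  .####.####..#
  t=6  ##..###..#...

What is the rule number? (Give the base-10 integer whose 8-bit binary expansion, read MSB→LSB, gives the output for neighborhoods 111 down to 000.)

  ###|.  b7=0 t=0,i=2
  ##.|#  b6=1 t=0,i=3
  #.#|#  b5=1 t=0,i=4
  #..|.  b4=0 t=0,i=8
  .##|#  b3=1 t=0,i=1
  .#.|.  b2=0 t=0,i=5
  ..#|.  b1=0 t=0,i=0
  ...|#  b0=1 t=0,i=9
  bits 01101001 = 105

105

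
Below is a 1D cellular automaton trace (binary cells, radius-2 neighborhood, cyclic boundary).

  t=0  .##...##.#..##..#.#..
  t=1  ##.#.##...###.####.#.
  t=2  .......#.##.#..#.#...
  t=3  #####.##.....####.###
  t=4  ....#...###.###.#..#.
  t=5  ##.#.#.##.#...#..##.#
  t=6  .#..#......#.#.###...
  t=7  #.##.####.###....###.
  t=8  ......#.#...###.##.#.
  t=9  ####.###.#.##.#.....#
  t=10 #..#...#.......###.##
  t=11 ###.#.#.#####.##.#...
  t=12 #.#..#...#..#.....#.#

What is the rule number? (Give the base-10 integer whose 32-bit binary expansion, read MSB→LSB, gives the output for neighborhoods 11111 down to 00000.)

  ##### -> .   bit 31 = 0  t=3,i=0
  ####. -> .   bit 30 = 0  t=1,i=16
  ###.# -> #   bit 29 = 1  t=1,i=12
  ###.. -> #   bit 28 = 1  t=6,i=17
  ##.## -> .   bit 27 = 0  t=1,i=13
  ##.#. -> .   bit 26 = 0  t=0,i=8
  ##..# -> #   bit 25 = 1  t=0,i=14
  ##... -> #   bit 24 = 1  t=0,i=3
  #.### -> .   bit 23 = 0  t=1,i=14
  #.##. -> .   bit 22 = 0  t=1,i=0
  #.#.# -> .   bit 21 = 0  t=1,i=3
  #.#.. -> .   bit 20 = 0  t=0,i=9
  #..## -> #   bit 19 = 1  t=0,i=11
  #..#. -> #   bit 18 = 1  t=0,i=15
  #...# -> .   bit 17 = 0  t=0,i=4
  #.... -> #   bit 16 = 1  t=2,i=19
  .#### -> #   bit 15 = 1  t=1,i=15
  .###. -> .   bit 14 = 0  t=1,i=11
  .##.# -> .   bit 13 = 0  t=0,i=7
  .##.. -> .   bit 12 = 0  t=0,i=2
  .#.## -> .   bit 11 = 0  t=1,i=4
  .#.#. -> #   bit 10 = 1  t=0,i=17
  .#..# -> #   bit 9 = 1  t=0,i=10
  .#... -> #   bit 8 = 1  t=0,i=19
  ..### -> #   bit 7 = 1  t=1,i=10
  ..##. -> #   bit 6 = 1  t=0,i=1
  ..#.# -> #   bit 5 = 1  t=0,i=16
  ..#.. -> .   bit 4 = 0  t=4,i=4
  ...## -> #   bit 3 = 1  t=0,i=0
  ...#. -> #   bit 2 = 1  t=2,i=6
  ....# -> .   bit 1 = 0  t=2,i=5
  ..... -> #   bit 0 = 1  t=2,i=0
  bits 00110011000011011000011111101101 = 856524781

856524781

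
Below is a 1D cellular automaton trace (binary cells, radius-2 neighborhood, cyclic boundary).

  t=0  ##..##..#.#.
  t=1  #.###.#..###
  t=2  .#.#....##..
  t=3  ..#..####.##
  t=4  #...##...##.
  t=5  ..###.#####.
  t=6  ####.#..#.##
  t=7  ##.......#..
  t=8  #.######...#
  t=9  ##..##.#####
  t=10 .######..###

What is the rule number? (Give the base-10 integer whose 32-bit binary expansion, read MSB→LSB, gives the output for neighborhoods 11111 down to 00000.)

2607508683

  nb #####: next=#  (t=5,i=8, bit31=1)
  nb ####.: next=.  (t=1,i=11, bit30=0)
  nb ###.#: next=.  (t=1,i=0, bit29=0)
  nb ###..: next=#  (t=5,i=10, bit28=1)
  nb ##.##: next=#  (t=1,i=1, bit27=1)
  nb ##.#.: next=.  (t=1,i=5, bit26=0)
  nb ##..#: next=#  (t=0,i=2, bit25=1)
  nb ##...: next=#  (t=2,i=10, bit24=1)
  nb #.###: next=.  (t=1,i=2, bit23=0)
  nb #.##.: next=#  (t=0,i=0, bit22=1)
  nb #.#.#: next=#  (t=0,i=10, bit21=1)
  nb #.#..: next=.  (t=1,i=6, bit20=0)
  nb #..##: next=#  (t=0,i=3, bit19=1)
  nb #..#.: next=.  (t=0,i=7, bit18=0)
  nb #...#: next=#  (t=2,i=11, bit17=1)
  nb #....: next=#  (t=2,i=5, bit16=1)
  nb .####: next=.  (t=1,i=10, bit15=0)
  nb .###.: next=#  (t=1,i=3, bit14=1)
  nb .##.#: next=#  (t=4,i=10, bit13=1)
  nb .##..: next=.  (t=0,i=1, bit12=0)
  nb .#.##: next=#  (t=0,i=11, bit11=1)
  nb .#.#.: next=#  (t=0,i=9, bit10=1)
  nb .#..#: next=.  (t=1,i=7, bit9=0)
  nb .#...: next=.  (t=2,i=4, bit8=0)
  nb ..###: next=#  (t=1,i=9, bit7=1)
  nb ..##.: next=#  (t=0,i=4, bit6=1)
  nb ..#.#: next=.  (t=0,i=8, bit5=0)
  nb ..#..: next=.  (t=3,i=2, bit4=0)
  nb ...##: next=#  (t=2,i=7, bit3=1)
  nb ...#.: next=.  (t=2,i=0, bit2=0)
  nb ....#: next=#  (t=2,i=6, bit1=1)
  nb .....: next=#  (t=7,i=4, bit0=1)
  bits 10011011011010110110110011001011 = 2607508683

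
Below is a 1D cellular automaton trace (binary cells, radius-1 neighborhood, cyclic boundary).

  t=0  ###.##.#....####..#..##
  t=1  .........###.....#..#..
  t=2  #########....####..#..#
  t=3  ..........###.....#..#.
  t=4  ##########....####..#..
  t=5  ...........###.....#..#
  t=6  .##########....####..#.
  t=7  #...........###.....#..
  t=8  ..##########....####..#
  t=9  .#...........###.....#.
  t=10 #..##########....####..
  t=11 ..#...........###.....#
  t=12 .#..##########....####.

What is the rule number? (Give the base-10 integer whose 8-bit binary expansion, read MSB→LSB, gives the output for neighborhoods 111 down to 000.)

3

  ### -> .   bit 7 = 0  t=0,i=0
  ##. -> .   bit 6 = 0  t=0,i=2
  #.# -> .   bit 5 = 0  t=0,i=3
  #.. -> .   bit 4 = 0  t=0,i=8
  .## -> .   bit 3 = 0  t=0,i=4
  .#. -> .   bit 2 = 0  t=0,i=7
  ..# -> #   bit 1 = 1  t=0,i=11
  ... -> #   bit 0 = 1  t=0,i=9
  bits 00000011 = 3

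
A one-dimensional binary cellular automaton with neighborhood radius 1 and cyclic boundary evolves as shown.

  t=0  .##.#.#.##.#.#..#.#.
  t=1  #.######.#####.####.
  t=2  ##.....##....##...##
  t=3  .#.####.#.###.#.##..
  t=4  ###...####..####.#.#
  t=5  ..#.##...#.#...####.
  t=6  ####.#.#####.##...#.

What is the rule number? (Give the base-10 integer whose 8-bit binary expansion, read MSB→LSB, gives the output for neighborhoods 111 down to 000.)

  [7] ### => .  t=1,i=3
  [6] ##. => #  t=0,i=2
  [5] #.# => #  t=0,i=3
  [4] #.. => .  t=0,i=14
  [3] .## => .  t=0,i=1
  [2] .#. => #  t=0,i=4
  [1] ..# => #  t=0,i=0
  [0] ... => #  t=2,i=3
  bits 01100111 = 103

103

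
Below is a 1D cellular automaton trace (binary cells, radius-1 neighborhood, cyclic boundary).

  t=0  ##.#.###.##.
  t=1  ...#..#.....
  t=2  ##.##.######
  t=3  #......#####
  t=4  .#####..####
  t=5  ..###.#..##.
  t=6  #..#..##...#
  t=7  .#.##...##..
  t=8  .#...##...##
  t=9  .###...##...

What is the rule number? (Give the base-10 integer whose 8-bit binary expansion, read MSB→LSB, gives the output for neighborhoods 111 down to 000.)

  nb ###: next=#  (t=0,i=6, bit7=1)
  nb ##.: next=.  (t=0,i=1, bit6=0)
  nb #.#: next=.  (t=0,i=2, bit5=0)
  nb #..: next=#  (t=1,i=4, bit4=1)
  nb .##: next=.  (t=0,i=0, bit3=0)
  nb .#.: next=#  (t=0,i=3, bit2=1)
  nb ..#: next=.  (t=1,i=2, bit1=0)
  nb ...: next=#  (t=1,i=0, bit0=1)
  bits 10010101 = 149

149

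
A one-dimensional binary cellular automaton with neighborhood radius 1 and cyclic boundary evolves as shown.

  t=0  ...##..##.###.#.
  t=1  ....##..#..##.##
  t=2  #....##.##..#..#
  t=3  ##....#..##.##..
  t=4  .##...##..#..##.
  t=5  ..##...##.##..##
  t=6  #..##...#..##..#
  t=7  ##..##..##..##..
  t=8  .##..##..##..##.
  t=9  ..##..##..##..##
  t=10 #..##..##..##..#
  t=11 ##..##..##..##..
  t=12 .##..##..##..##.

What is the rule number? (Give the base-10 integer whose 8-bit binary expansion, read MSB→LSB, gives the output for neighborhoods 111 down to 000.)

212

  [7] ### => #  t=0,i=11
  [6] ##. => #  t=0,i=4
  [5] #.# => .  t=0,i=9
  [4] #.. => #  t=0,i=5
  [3] .## => .  t=0,i=3
  [2] .#. => #  t=0,i=14
  [1] ..# => .  t=0,i=2
  [0] ... => .  t=0,i=0
  bits 11010100 = 212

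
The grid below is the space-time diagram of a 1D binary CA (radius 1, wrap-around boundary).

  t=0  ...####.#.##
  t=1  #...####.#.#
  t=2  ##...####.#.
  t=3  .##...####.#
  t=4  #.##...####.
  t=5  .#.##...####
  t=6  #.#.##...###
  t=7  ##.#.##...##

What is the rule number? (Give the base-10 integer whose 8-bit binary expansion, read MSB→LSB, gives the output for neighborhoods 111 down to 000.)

240

  ###|#  b7=1 t=0,i=4
  ##.|#  b6=1 t=0,i=6
  #.#|#  b5=1 t=0,i=7
  #..|#  b4=1 t=0,i=0
  .##|.  b3=0 t=0,i=3
  .#.|.  b2=0 t=0,i=8
  ..#|.  b1=0 t=0,i=2
  ...|.  b0=0 t=0,i=1
  bits 11110000 = 240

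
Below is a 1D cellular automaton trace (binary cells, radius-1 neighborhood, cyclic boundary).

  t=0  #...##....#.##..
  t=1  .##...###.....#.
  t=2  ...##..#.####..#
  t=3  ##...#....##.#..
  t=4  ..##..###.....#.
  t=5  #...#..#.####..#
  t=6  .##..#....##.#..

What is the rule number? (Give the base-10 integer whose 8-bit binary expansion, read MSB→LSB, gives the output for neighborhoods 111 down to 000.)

  [7] ### => #  t=1,i=7
  [6] ##. => .  t=0,i=5
  [5] #.# => .  t=0,i=11
  [4] #.. => #  t=0,i=1
  [3] .## => .  t=0,i=4
  [2] .#. => .  t=0,i=0
  [1] ..# => .  t=0,i=3
  [0] ... => #  t=0,i=2
  bits 10010001 = 145

145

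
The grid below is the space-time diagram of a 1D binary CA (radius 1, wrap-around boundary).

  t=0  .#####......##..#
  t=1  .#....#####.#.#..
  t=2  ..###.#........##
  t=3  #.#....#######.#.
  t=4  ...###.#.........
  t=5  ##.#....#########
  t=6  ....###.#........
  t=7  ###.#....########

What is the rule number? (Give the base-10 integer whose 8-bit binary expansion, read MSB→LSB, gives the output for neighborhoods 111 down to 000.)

25

  [7] ### => .  t=0,i=2
  [6] ##. => .  t=0,i=5
  [5] #.# => .  t=0,i=0
  [4] #.. => #  t=0,i=6
  [3] .## => #  t=0,i=1
  [2] .#. => .  t=0,i=16
  [1] ..# => .  t=0,i=11
  [0] ... => #  t=0,i=7
  bits 00011001 = 25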